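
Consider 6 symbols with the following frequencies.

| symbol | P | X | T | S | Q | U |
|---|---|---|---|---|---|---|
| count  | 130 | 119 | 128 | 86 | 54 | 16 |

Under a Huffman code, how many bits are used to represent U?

Huffman merges, smallest pair first:
U(16) + Q(54) → 70
70 + S(86) → 156
X(119) + T(128) → 247
P(130) + 156 → 286
247 + 286 → 533
The subtree containing U is merged 4 times, so code length = 4.

4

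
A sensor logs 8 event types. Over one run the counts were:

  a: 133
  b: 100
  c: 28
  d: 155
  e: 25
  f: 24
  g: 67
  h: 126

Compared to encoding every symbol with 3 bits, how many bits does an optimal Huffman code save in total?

Fixed-length: 3 bits × 658 symbols = 1974 bits.
Huffman merges:
f(24) + e(25) → 49
c(28) + 49 → 77
g(67) + 77 → 144
b(100) + h(126) → 226
a(133) + 144 → 277
d(155) + 226 → 381
277 + 381 → 658
Huffman total = 49 + 77 + 144 + 226 + 277 + 381 + 658 = 1812 bits.
Saving = 1974 − 1812 = 162 bits.

162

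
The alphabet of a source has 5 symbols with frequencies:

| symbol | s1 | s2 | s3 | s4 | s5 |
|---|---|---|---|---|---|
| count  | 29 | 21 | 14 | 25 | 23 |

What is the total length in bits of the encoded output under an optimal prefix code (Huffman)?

259

Build the Huffman tree bottom-up:
s3(14) + s2(21) → 35
s5(23) + s4(25) → 48
s1(29) + 35 → 64
48 + 64 → 112
The encoded length is the sum of every internal node's weight: 35 + 48 + 64 + 112 = 259 bits.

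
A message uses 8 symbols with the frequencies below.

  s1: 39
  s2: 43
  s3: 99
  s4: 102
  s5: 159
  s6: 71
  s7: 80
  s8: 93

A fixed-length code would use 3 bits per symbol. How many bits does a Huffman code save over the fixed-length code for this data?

Fixed-length: 3 bits × 686 symbols = 2058 bits.
Huffman merges:
merge s1(39) and s2(43): 82
merge s6(71) and s7(80): 151
merge 82 and s8(93): 175
merge s3(99) and s4(102): 201
merge 151 and s5(159): 310
merge 175 and 201: 376
merge 310 and 376: 686
Huffman total = 82 + 151 + 175 + 201 + 310 + 376 + 686 = 1981 bits.
Saving = 2058 − 1981 = 77 bits.

77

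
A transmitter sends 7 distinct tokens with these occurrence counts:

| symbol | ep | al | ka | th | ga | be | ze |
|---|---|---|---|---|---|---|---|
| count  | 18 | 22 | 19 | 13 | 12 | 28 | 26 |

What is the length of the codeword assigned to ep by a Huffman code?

Build the tree from the bottom:
merge ga(12) and th(13): 25
merge ep(18) and ka(19): 37
merge al(22) and 25: 47
merge ze(26) and be(28): 54
merge 37 and 47: 84
merge 54 and 84: 138
ep sits 3 levels below the root, so its codeword is 3 bits.

3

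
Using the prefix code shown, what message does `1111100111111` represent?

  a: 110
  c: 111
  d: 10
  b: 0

Read left to right; each codeword is recognised as soon as it completes (prefix code):
  111→c | 110→a | 0→b | 111→c | 111→c
Decoded message: cabcc

cabcc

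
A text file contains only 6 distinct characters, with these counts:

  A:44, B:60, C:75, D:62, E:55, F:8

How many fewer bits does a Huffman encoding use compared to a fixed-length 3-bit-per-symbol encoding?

145

Fixed-length: 3 bits × 304 symbols = 912 bits.
Huffman merges:
combine F(8), A(44) → 52
combine 52, E(55) → 107
combine B(60), D(62) → 122
combine C(75), 107 → 182
combine 122, 182 → 304
Huffman total = 52 + 107 + 122 + 182 + 304 = 767 bits.
Saving = 912 − 767 = 145 bits.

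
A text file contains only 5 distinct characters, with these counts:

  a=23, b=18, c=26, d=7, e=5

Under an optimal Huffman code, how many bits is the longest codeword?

3

Merge the two lowest-weight nodes at each step:
e(5) + d(7) → 12
12 + b(18) → 30
a(23) + c(26) → 49
30 + 49 → 79
The rarest symbols sit at the bottom; the longest codeword is 3 bits.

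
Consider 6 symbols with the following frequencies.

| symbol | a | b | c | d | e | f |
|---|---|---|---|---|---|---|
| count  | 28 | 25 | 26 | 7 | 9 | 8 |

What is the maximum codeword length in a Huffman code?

Merge the two lowest-weight nodes at each step:
combine d(7), f(8) → 15
combine e(9), 15 → 24
combine 24, b(25) → 49
combine c(26), a(28) → 54
combine 49, 54 → 103
Maximum depth reached is 4.

4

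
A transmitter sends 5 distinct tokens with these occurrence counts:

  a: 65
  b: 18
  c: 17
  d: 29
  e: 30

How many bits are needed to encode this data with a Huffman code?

Build the Huffman tree bottom-up:
merge c(17) and b(18): 35
merge d(29) and e(30): 59
merge 35 and 59: 94
merge a(65) and 94: 159
Total encoded bits = sum of merged weights = 35 + 59 + 94 + 159 = 347.

347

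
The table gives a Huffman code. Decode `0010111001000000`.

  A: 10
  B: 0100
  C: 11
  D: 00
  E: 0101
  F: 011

DACABDD

Read left to right; each codeword is recognised as soon as it completes (prefix code):
  00→D | 10→A | 11→C | 10→A | 0100→B | 00→D | 00→D
Decoded message: DACABDD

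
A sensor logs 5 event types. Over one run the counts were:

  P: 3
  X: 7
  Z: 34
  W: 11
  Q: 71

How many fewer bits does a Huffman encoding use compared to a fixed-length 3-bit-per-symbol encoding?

Fixed-length: 3 bits × 126 symbols = 378 bits.
Huffman merges:
merge P(3) and X(7): 10
merge 10 and W(11): 21
merge 21 and Z(34): 55
merge 55 and Q(71): 126
Huffman total = 10 + 21 + 55 + 126 = 212 bits.
Saving = 378 − 212 = 166 bits.

166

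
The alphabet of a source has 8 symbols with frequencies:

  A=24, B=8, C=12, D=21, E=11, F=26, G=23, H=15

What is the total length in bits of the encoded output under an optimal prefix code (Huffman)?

413

Merge the two smallest weights repeatedly:
B(8) + E(11) → 19
C(12) + H(15) → 27
19 + D(21) → 40
G(23) + A(24) → 47
F(26) + 27 → 53
40 + 47 → 87
53 + 87 → 140
The encoded length is the sum of every internal node's weight: 19 + 27 + 40 + 47 + 53 + 87 + 140 = 413 bits.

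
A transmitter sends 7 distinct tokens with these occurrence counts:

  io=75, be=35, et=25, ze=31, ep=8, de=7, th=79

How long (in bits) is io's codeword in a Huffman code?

2

Build the tree from the bottom:
merge de(7) and ep(8): 15
merge 15 and et(25): 40
merge ze(31) and be(35): 66
merge 40 and 66: 106
merge io(75) and th(79): 154
merge 106 and 154: 260
io's leaf is at depth 2, giving a 2-bit codeword.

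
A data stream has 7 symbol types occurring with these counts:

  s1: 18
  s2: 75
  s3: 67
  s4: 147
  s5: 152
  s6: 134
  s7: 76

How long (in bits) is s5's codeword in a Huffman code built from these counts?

Repeatedly merge the two smallest:
merge s1(18) and s3(67): 85
merge s2(75) and s7(76): 151
merge 85 and s6(134): 219
merge s4(147) and 151: 298
merge s5(152) and 219: 371
merge 298 and 371: 669
s5's leaf is at depth 2, giving a 2-bit codeword.

2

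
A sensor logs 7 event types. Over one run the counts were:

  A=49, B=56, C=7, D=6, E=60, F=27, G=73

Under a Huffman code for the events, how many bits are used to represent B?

Huffman merges, smallest pair first:
D(6) + C(7) → 13
13 + F(27) → 40
40 + A(49) → 89
B(56) + E(60) → 116
G(73) + 89 → 162
116 + 162 → 278
B sits 2 levels below the root, so its codeword is 2 bits.

2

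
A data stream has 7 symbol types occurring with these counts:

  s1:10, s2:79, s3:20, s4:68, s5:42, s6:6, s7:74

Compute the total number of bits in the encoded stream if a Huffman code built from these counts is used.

728

Greedily combine the two least-frequent nodes:
s6(6) + s1(10) → 16
16 + s3(20) → 36
36 + s5(42) → 78
s4(68) + s7(74) → 142
78 + s2(79) → 157
142 + 157 → 299
Total encoded bits = sum of merged weights = 16 + 36 + 78 + 142 + 157 + 299 = 728.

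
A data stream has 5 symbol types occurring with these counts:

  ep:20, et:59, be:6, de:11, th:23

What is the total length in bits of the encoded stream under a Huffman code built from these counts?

233

Merge the two smallest weights repeatedly:
combine be(6), de(11) → 17
combine 17, ep(20) → 37
combine th(23), 37 → 60
combine et(59), 60 → 119
The encoded length is the sum of every internal node's weight: 17 + 37 + 60 + 119 = 233 bits.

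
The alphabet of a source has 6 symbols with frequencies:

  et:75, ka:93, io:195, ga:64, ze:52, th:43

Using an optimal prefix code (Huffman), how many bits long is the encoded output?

Build the Huffman tree bottom-up:
merge th(43) and ze(52): 95
merge ga(64) and et(75): 139
merge ka(93) and 95: 188
merge 139 and 188: 327
merge io(195) and 327: 522
The encoded length is the sum of every internal node's weight: 95 + 139 + 188 + 327 + 522 = 1271 bits.

1271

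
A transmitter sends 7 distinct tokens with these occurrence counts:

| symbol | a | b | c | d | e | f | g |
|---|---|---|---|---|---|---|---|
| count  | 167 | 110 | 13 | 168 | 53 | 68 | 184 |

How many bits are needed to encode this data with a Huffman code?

1970

Build the Huffman tree bottom-up:
merge c(13) and e(53): 66
merge 66 and f(68): 134
merge b(110) and 134: 244
merge a(167) and d(168): 335
merge g(184) and 244: 428
merge 335 and 428: 763
Total encoded bits = sum of merged weights = 66 + 134 + 244 + 335 + 428 + 763 = 1970.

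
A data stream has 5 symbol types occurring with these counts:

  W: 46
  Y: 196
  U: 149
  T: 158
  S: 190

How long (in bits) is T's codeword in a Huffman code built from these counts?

Build the tree from the bottom:
combine W(46), U(149) → 195
combine T(158), S(190) → 348
combine 195, Y(196) → 391
combine 348, 391 → 739
T sits 2 levels below the root, so its codeword is 2 bits.

2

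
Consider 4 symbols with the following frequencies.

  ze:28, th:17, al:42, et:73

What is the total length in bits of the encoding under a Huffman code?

Merge the two smallest weights repeatedly:
merge th(17) and ze(28): 45
merge al(42) and 45: 87
merge et(73) and 87: 160
The encoded length is the sum of every internal node's weight: 45 + 87 + 160 = 292 bits.

292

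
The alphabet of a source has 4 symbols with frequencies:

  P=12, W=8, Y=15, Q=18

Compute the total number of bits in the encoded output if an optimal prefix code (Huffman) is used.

Greedily combine the two least-frequent nodes:
W(8) + P(12) → 20
Y(15) + Q(18) → 33
20 + 33 → 53
Total encoded bits = sum of merged weights = 20 + 33 + 53 = 106.

106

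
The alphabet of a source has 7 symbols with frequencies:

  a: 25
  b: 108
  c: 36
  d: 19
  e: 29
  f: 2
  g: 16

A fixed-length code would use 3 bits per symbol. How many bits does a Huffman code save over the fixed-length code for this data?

161

Fixed-length: 3 bits × 235 symbols = 705 bits.
Huffman merges:
combine f(2), g(16) → 18
combine 18, d(19) → 37
combine a(25), e(29) → 54
combine c(36), 37 → 73
combine 54, 73 → 127
combine b(108), 127 → 235
Huffman total = 18 + 37 + 54 + 73 + 127 + 235 = 544 bits.
Saving = 705 − 544 = 161 bits.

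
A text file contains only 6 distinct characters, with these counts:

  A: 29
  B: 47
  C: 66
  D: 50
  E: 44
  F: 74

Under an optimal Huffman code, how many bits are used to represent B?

Build the tree from the bottom:
combine A(29), E(44) → 73
combine B(47), D(50) → 97
combine C(66), 73 → 139
combine F(74), 97 → 171
combine 139, 171 → 310
The subtree containing B is merged 3 times, so code length = 3.

3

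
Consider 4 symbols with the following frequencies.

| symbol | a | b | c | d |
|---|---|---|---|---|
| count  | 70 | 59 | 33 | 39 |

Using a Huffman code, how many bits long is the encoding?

402

Greedily combine the two least-frequent nodes:
c(33) + d(39) → 72
b(59) + a(70) → 129
72 + 129 → 201
The encoded length is the sum of every internal node's weight: 72 + 129 + 201 = 402 bits.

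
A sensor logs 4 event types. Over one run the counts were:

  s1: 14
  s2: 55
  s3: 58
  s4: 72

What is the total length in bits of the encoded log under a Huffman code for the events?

Build the Huffman tree bottom-up:
combine s1(14), s2(55) → 69
combine s3(58), 69 → 127
combine s4(72), 127 → 199
Each symbol's bit-cost is frequency × depth; summing gives 395 bits (equivalently 69 + 127 + 199).

395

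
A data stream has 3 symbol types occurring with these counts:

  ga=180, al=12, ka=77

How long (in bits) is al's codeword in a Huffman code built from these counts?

Repeatedly merge the two smallest:
combine al(12), ka(77) → 89
combine 89, ga(180) → 269
The subtree containing al is merged 2 times, so code length = 2.

2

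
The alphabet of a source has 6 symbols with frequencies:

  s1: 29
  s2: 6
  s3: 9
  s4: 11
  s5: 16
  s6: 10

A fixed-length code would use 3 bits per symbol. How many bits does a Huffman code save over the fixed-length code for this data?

Fixed-length: 3 bits × 81 symbols = 243 bits.
Huffman merges:
combine s2(6), s3(9) → 15
combine s6(10), s4(11) → 21
combine 15, s5(16) → 31
combine 21, s1(29) → 50
combine 31, 50 → 81
Huffman total = 15 + 21 + 31 + 50 + 81 = 198 bits.
Saving = 243 − 198 = 45 bits.

45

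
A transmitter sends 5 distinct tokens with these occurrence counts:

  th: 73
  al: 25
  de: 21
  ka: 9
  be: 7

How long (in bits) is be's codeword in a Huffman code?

Build the tree from the bottom:
merge be(7) and ka(9): 16
merge 16 and de(21): 37
merge al(25) and 37: 62
merge 62 and th(73): 135
The subtree containing be is merged 4 times, so code length = 4.

4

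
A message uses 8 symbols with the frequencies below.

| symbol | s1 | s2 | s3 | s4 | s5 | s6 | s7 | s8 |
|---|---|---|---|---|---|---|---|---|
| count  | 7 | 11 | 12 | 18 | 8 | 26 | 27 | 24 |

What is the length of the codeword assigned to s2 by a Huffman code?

Repeatedly merge the two smallest:
merge s1(7) and s5(8): 15
merge s2(11) and s3(12): 23
merge 15 and s4(18): 33
merge 23 and s8(24): 47
merge s6(26) and s7(27): 53
merge 33 and 47: 80
merge 53 and 80: 133
s2 sits 4 levels below the root, so its codeword is 4 bits.

4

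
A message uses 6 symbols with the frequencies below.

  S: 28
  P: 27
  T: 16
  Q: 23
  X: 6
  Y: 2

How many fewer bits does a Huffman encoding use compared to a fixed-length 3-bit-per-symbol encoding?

70

Fixed-length: 3 bits × 102 symbols = 306 bits.
Huffman merges:
Y(2) + X(6) → 8
8 + T(16) → 24
Q(23) + 24 → 47
P(27) + S(28) → 55
47 + 55 → 102
Huffman total = 8 + 24 + 47 + 55 + 102 = 236 bits.
Saving = 306 − 236 = 70 bits.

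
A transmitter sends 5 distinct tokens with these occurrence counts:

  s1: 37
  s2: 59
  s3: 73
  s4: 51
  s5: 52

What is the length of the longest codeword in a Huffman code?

Merge the two lowest-weight nodes at each step:
combine s1(37), s4(51) → 88
combine s5(52), s2(59) → 111
combine s3(73), 88 → 161
combine 111, 161 → 272
The rarest symbols sit at the bottom; the longest codeword is 3 bits.

3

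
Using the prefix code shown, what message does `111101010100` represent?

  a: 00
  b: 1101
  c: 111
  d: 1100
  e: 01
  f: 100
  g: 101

cgeea

Read left to right; each codeword is recognised as soon as it completes (prefix code):
  111→c | 101→g | 01→e | 01→e | 00→a
Decoded message: cgeea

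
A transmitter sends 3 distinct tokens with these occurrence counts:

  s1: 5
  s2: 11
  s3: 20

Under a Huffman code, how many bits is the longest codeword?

Merge the two lowest-weight nodes at each step:
s1(5) + s2(11) → 16
16 + s3(20) → 36
The rarest symbols sit at the bottom; the longest codeword is 2 bits.

2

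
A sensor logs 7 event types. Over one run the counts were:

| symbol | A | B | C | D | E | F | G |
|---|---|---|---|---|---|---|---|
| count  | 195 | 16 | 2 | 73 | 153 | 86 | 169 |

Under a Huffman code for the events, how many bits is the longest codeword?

5

Merge the two lowest-weight nodes at each step:
combine C(2), B(16) → 18
combine 18, D(73) → 91
combine F(86), 91 → 177
combine E(153), G(169) → 322
combine 177, A(195) → 372
combine 322, 372 → 694
Maximum depth reached is 5.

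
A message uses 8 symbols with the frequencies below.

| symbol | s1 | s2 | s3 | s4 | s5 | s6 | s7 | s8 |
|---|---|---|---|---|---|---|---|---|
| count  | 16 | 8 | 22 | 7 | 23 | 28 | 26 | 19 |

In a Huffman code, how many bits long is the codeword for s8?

Huffman merges, smallest pair first:
s4(7) + s2(8) → 15
15 + s1(16) → 31
s8(19) + s3(22) → 41
s5(23) + s7(26) → 49
s6(28) + 31 → 59
41 + 49 → 90
59 + 90 → 149
s8 sits 3 levels below the root, so its codeword is 3 bits.

3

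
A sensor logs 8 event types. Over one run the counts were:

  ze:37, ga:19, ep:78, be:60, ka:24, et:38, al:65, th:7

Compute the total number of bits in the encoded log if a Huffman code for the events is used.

Greedily combine the two least-frequent nodes:
th(7) + ga(19) → 26
ka(24) + 26 → 50
ze(37) + et(38) → 75
50 + be(60) → 110
al(65) + 75 → 140
ep(78) + 110 → 188
140 + 188 → 328
Total encoded bits = sum of merged weights = 26 + 50 + 75 + 110 + 140 + 188 + 328 = 917.

917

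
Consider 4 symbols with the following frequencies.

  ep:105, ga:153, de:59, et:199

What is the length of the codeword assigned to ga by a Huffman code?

2

Repeatedly merge the two smallest:
de(59) + ep(105) → 164
ga(153) + 164 → 317
et(199) + 317 → 516
ga's leaf is at depth 2, giving a 2-bit codeword.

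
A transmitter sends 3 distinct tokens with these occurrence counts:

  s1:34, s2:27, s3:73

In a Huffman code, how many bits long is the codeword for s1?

2

Huffman merges, smallest pair first:
combine s2(27), s1(34) → 61
combine 61, s3(73) → 134
The subtree containing s1 is merged 2 times, so code length = 2.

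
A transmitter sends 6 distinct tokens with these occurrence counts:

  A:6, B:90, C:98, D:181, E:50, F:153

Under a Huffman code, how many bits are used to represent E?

Huffman merges, smallest pair first:
A(6) + E(50) → 56
56 + B(90) → 146
C(98) + 146 → 244
F(153) + D(181) → 334
244 + 334 → 578
E's leaf is at depth 4, giving a 4-bit codeword.

4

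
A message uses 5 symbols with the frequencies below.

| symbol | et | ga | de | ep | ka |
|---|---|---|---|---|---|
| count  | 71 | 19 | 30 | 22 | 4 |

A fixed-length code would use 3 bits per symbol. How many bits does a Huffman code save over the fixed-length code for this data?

149

Fixed-length: 3 bits × 146 symbols = 438 bits.
Huffman merges:
ka(4) + ga(19) → 23
ep(22) + 23 → 45
de(30) + 45 → 75
et(71) + 75 → 146
Huffman total = 23 + 45 + 75 + 146 = 289 bits.
Saving = 438 − 289 = 149 bits.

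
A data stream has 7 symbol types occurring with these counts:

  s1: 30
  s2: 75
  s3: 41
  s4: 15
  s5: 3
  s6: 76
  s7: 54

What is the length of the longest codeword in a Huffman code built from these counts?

5

Merge the two lowest-weight nodes at each step:
combine s5(3), s4(15) → 18
combine 18, s1(30) → 48
combine s3(41), 48 → 89
combine s7(54), s2(75) → 129
combine s6(76), 89 → 165
combine 129, 165 → 294
The rarest symbols sit at the bottom; the longest codeword is 5 bits.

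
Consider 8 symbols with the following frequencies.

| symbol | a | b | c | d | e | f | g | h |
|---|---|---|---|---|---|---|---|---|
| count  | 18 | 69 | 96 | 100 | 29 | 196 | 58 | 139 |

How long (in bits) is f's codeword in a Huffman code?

2

Repeatedly merge the two smallest:
combine a(18), e(29) → 47
combine 47, g(58) → 105
combine b(69), c(96) → 165
combine d(100), 105 → 205
combine h(139), 165 → 304
combine f(196), 205 → 401
combine 304, 401 → 705
f sits 2 levels below the root, so its codeword is 2 bits.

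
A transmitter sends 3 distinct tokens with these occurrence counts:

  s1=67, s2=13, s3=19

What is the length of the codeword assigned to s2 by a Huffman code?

Build the tree from the bottom:
combine s2(13), s3(19) → 32
combine 32, s1(67) → 99
s2's leaf is at depth 2, giving a 2-bit codeword.

2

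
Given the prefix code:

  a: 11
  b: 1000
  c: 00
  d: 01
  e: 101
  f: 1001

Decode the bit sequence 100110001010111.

Read left to right; each codeword is recognised as soon as it completes (prefix code):
  1001→f | 1000→b | 101→e | 01→d | 11→a
Decoded message: fbeda

fbeda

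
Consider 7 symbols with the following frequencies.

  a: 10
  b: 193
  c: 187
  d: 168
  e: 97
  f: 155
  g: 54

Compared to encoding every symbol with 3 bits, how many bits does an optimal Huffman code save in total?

323

Fixed-length: 3 bits × 864 symbols = 2592 bits.
Huffman merges:
a(10) + g(54) → 64
64 + e(97) → 161
f(155) + 161 → 316
d(168) + c(187) → 355
b(193) + 316 → 509
355 + 509 → 864
Huffman total = 64 + 161 + 316 + 355 + 509 + 864 = 2269 bits.
Saving = 2592 − 2269 = 323 bits.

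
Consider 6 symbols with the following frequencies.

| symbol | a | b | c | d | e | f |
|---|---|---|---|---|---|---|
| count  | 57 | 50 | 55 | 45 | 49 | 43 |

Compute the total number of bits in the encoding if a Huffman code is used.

785

Merge the two smallest weights repeatedly:
merge f(43) and d(45): 88
merge e(49) and b(50): 99
merge c(55) and a(57): 112
merge 88 and 99: 187
merge 112 and 187: 299
The encoded length is the sum of every internal node's weight: 88 + 99 + 112 + 187 + 299 = 785 bits.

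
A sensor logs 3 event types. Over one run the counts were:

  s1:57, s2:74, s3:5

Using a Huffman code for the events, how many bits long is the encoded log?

198

Merge the two smallest weights repeatedly:
combine s3(5), s1(57) → 62
combine 62, s2(74) → 136
Total encoded bits = sum of merged weights = 62 + 136 = 198.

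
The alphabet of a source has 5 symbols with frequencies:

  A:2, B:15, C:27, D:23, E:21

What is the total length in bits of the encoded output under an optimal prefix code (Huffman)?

Merge the two smallest weights repeatedly:
A(2) + B(15) → 17
17 + E(21) → 38
D(23) + C(27) → 50
38 + 50 → 88
Total encoded bits = sum of merged weights = 17 + 38 + 50 + 88 = 193.

193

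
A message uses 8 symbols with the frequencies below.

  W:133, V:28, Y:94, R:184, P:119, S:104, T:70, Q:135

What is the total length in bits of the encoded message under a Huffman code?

2515

Greedily combine the two least-frequent nodes:
V(28) + T(70) → 98
Y(94) + 98 → 192
S(104) + P(119) → 223
W(133) + Q(135) → 268
R(184) + 192 → 376
223 + 268 → 491
376 + 491 → 867
Each symbol's bit-cost is frequency × depth; summing gives 2515 bits (equivalently 98 + 192 + 223 + 268 + 376 + 491 + 867).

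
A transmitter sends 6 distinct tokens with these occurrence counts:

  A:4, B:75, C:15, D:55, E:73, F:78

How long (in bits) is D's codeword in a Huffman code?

3

Repeatedly merge the two smallest:
A(4) + C(15) → 19
19 + D(55) → 74
E(73) + 74 → 147
B(75) + F(78) → 153
147 + 153 → 300
The subtree containing D is merged 3 times, so code length = 3.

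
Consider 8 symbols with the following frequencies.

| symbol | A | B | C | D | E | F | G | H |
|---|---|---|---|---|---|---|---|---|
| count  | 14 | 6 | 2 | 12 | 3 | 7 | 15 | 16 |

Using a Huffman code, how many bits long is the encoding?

Greedily combine the two least-frequent nodes:
combine C(2), E(3) → 5
combine 5, B(6) → 11
combine F(7), 11 → 18
combine D(12), A(14) → 26
combine G(15), H(16) → 31
combine 18, 26 → 44
combine 31, 44 → 75
The encoded length is the sum of every internal node's weight: 5 + 11 + 18 + 26 + 31 + 44 + 75 = 210 bits.

210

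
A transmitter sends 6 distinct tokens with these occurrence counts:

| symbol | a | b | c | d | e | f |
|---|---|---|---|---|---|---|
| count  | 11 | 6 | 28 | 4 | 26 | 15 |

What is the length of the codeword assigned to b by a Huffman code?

4

Repeatedly merge the two smallest:
combine d(4), b(6) → 10
combine 10, a(11) → 21
combine f(15), 21 → 36
combine e(26), c(28) → 54
combine 36, 54 → 90
b sits 4 levels below the root, so its codeword is 4 bits.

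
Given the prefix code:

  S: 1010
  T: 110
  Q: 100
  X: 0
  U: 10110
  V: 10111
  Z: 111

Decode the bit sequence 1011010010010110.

Read left to right; each codeword is recognised as soon as it completes (prefix code):
  10110→U | 100→Q | 100→Q | 10110→U
Decoded message: UQQU

UQQU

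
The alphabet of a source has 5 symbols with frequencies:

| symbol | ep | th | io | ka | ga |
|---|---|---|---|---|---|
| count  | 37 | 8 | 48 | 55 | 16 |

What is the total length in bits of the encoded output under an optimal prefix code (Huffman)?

352

Merge the two smallest weights repeatedly:
combine th(8), ga(16) → 24
combine 24, ep(37) → 61
combine io(48), ka(55) → 103
combine 61, 103 → 164
Total encoded bits = sum of merged weights = 24 + 61 + 103 + 164 = 352.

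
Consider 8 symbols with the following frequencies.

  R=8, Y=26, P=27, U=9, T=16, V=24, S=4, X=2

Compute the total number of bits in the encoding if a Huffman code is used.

Build the Huffman tree bottom-up:
X(2) + S(4) → 6
6 + R(8) → 14
U(9) + 14 → 23
T(16) + 23 → 39
V(24) + Y(26) → 50
P(27) + 39 → 66
50 + 66 → 116
Total encoded bits = sum of merged weights = 6 + 14 + 23 + 39 + 50 + 66 + 116 = 314.

314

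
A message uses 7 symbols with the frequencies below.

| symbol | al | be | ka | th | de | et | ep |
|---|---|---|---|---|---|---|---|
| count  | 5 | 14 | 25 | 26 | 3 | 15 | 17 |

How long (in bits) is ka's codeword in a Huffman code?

Build the tree from the bottom:
combine de(3), al(5) → 8
combine 8, be(14) → 22
combine et(15), ep(17) → 32
combine 22, ka(25) → 47
combine th(26), 32 → 58
combine 47, 58 → 105
The subtree containing ka is merged 2 times, so code length = 2.

2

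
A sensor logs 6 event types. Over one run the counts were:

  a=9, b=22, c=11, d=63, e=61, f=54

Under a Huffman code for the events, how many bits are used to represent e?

2

Build the tree from the bottom:
merge a(9) and c(11): 20
merge 20 and b(22): 42
merge 42 and f(54): 96
merge e(61) and d(63): 124
merge 96 and 124: 220
e sits 2 levels below the root, so its codeword is 2 bits.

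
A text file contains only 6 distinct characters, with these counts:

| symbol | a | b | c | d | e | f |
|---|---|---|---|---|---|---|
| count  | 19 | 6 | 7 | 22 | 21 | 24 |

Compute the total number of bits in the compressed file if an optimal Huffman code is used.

Merge the two smallest weights repeatedly:
combine b(6), c(7) → 13
combine 13, a(19) → 32
combine e(21), d(22) → 43
combine f(24), 32 → 56
combine 43, 56 → 99
The encoded length is the sum of every internal node's weight: 13 + 32 + 43 + 56 + 99 = 243 bits.

243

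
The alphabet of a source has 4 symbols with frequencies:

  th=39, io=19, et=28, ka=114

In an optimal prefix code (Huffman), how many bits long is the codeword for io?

3

Repeatedly merge the two smallest:
merge io(19) and et(28): 47
merge th(39) and 47: 86
merge 86 and ka(114): 200
io sits 3 levels below the root, so its codeword is 3 bits.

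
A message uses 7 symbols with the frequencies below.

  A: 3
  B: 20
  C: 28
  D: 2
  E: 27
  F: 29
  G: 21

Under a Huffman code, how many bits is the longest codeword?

5

Merge the two lowest-weight nodes at each step:
D(2) + A(3) → 5
5 + B(20) → 25
G(21) + 25 → 46
E(27) + C(28) → 55
F(29) + 46 → 75
55 + 75 → 130
The rarest symbols sit at the bottom; the longest codeword is 5 bits.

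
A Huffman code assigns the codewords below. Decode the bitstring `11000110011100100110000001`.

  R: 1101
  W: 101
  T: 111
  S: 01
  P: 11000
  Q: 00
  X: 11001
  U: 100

Read left to right; each codeword is recognised as soon as it completes (prefix code):
  11000→P | 11001→X | 11001→X | 00→Q | 11000→P | 00→Q | 01→S
Decoded message: PXXQPQS

PXXQPQS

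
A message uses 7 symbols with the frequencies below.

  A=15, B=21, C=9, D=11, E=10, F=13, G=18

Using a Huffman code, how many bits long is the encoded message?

Greedily combine the two least-frequent nodes:
C(9) + E(10) → 19
D(11) + F(13) → 24
A(15) + G(18) → 33
19 + B(21) → 40
24 + 33 → 57
40 + 57 → 97
Total encoded bits = sum of merged weights = 19 + 24 + 33 + 40 + 57 + 97 = 270.

270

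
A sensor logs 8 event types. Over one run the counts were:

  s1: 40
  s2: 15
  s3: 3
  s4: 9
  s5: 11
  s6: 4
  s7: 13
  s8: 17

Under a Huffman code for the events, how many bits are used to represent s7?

Repeatedly merge the two smallest:
combine s3(3), s6(4) → 7
combine 7, s4(9) → 16
combine s5(11), s7(13) → 24
combine s2(15), 16 → 31
combine s8(17), 24 → 41
combine 31, s1(40) → 71
combine 41, 71 → 112
s7 sits 3 levels below the root, so its codeword is 3 bits.

3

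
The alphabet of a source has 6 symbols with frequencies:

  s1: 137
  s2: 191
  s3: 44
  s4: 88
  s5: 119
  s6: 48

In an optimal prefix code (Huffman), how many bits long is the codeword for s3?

4

Huffman merges, smallest pair first:
s3(44) + s6(48) → 92
s4(88) + 92 → 180
s5(119) + s1(137) → 256
180 + s2(191) → 371
256 + 371 → 627
s3 sits 4 levels below the root, so its codeword is 4 bits.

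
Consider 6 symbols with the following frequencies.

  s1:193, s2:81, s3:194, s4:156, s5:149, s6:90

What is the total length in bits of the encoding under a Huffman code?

2202

Build the Huffman tree bottom-up:
s2(81) + s6(90) → 171
s5(149) + s4(156) → 305
171 + s1(193) → 364
s3(194) + 305 → 499
364 + 499 → 863
Each symbol's bit-cost is frequency × depth; summing gives 2202 bits (equivalently 171 + 305 + 364 + 499 + 863).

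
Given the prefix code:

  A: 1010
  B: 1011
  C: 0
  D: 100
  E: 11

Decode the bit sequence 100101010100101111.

Read left to right; each codeword is recognised as soon as it completes (prefix code):
  100→D | 1010→A | 1010→A | 0→C | 1011→B | 11→E
Decoded message: DAACBE

DAACBE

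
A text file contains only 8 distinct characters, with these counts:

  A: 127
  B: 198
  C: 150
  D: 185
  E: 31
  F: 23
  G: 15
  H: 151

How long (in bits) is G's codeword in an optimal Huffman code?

5

Build the tree from the bottom:
G(15) + F(23) → 38
E(31) + 38 → 69
69 + A(127) → 196
C(150) + H(151) → 301
D(185) + 196 → 381
B(198) + 301 → 499
381 + 499 → 880
The subtree containing G is merged 5 times, so code length = 5.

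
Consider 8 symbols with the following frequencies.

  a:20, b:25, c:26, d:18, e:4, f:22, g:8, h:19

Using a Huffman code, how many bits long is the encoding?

412

Merge the two smallest weights repeatedly:
merge e(4) and g(8): 12
merge 12 and d(18): 30
merge h(19) and a(20): 39
merge f(22) and b(25): 47
merge c(26) and 30: 56
merge 39 and 47: 86
merge 56 and 86: 142
Each symbol's bit-cost is frequency × depth; summing gives 412 bits (equivalently 12 + 30 + 39 + 47 + 56 + 86 + 142).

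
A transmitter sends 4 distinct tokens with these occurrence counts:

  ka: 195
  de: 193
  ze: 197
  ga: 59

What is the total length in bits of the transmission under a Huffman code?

Build the Huffman tree bottom-up:
merge ga(59) and de(193): 252
merge ka(195) and ze(197): 392
merge 252 and 392: 644
Total encoded bits = sum of merged weights = 252 + 392 + 644 = 1288.

1288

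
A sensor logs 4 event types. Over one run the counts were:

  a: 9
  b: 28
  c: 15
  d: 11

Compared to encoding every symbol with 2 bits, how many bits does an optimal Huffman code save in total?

8

Fixed-length: 2 bits × 63 symbols = 126 bits.
Huffman merges:
a(9) + d(11) → 20
c(15) + 20 → 35
b(28) + 35 → 63
Huffman total = 20 + 35 + 63 = 118 bits.
Saving = 126 − 118 = 8 bits.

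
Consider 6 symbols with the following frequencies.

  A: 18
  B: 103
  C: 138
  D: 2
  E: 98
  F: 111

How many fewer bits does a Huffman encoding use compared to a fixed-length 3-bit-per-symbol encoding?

Fixed-length: 3 bits × 470 symbols = 1410 bits.
Huffman merges:
merge D(2) and A(18): 20
merge 20 and E(98): 118
merge B(103) and F(111): 214
merge 118 and C(138): 256
merge 214 and 256: 470
Huffman total = 20 + 118 + 214 + 256 + 470 = 1078 bits.
Saving = 1410 − 1078 = 332 bits.

332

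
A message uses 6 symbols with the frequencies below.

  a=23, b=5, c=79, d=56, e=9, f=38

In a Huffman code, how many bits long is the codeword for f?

3

Repeatedly merge the two smallest:
combine b(5), e(9) → 14
combine 14, a(23) → 37
combine 37, f(38) → 75
combine d(56), 75 → 131
combine c(79), 131 → 210
f's leaf is at depth 3, giving a 3-bit codeword.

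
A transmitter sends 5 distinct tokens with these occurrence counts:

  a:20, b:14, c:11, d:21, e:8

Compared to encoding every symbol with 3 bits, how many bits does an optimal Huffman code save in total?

Fixed-length: 3 bits × 74 symbols = 222 bits.
Huffman merges:
merge e(8) and c(11): 19
merge b(14) and 19: 33
merge a(20) and d(21): 41
merge 33 and 41: 74
Huffman total = 19 + 33 + 41 + 74 = 167 bits.
Saving = 222 − 167 = 55 bits.

55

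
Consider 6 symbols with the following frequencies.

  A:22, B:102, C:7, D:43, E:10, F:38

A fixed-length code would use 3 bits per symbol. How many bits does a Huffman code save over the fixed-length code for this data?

Fixed-length: 3 bits × 222 symbols = 666 bits.
Huffman merges:
combine C(7), E(10) → 17
combine 17, A(22) → 39
combine F(38), 39 → 77
combine D(43), 77 → 120
combine B(102), 120 → 222
Huffman total = 17 + 39 + 77 + 120 + 222 = 475 bits.
Saving = 666 − 475 = 191 bits.

191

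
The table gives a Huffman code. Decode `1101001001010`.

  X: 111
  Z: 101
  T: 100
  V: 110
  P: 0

Read left to right; each codeword is recognised as soon as it completes (prefix code):
  110→V | 100→T | 100→T | 101→Z | 0→P
Decoded message: VTTZP

VTTZP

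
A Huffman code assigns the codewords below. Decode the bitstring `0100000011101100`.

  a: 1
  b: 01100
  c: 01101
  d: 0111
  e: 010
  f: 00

effdb

Read left to right; each codeword is recognised as soon as it completes (prefix code):
  010→e | 00→f | 00→f | 0111→d | 01100→b
Decoded message: effdb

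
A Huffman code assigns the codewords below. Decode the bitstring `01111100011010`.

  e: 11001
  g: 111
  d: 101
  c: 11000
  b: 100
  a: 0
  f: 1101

agcfa

Read left to right; each codeword is recognised as soon as it completes (prefix code):
  0→a | 111→g | 11000→c | 1101→f | 0→a
Decoded message: agcfa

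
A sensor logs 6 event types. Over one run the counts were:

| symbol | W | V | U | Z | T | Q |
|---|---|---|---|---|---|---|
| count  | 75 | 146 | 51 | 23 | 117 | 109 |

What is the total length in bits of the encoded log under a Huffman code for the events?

1265

Merge the two smallest weights repeatedly:
Z(23) + U(51) → 74
74 + W(75) → 149
Q(109) + T(117) → 226
V(146) + 149 → 295
226 + 295 → 521
The encoded length is the sum of every internal node's weight: 74 + 149 + 226 + 295 + 521 = 1265 bits.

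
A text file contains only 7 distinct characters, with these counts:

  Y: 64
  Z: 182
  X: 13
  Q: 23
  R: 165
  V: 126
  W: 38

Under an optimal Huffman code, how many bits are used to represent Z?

Repeatedly merge the two smallest:
merge X(13) and Q(23): 36
merge 36 and W(38): 74
merge Y(64) and 74: 138
merge V(126) and 138: 264
merge R(165) and Z(182): 347
merge 264 and 347: 611
Z sits 2 levels below the root, so its codeword is 2 bits.

2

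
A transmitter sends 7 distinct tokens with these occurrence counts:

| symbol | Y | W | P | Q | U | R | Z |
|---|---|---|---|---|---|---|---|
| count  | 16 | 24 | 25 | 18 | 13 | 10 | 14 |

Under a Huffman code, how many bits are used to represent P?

2

Huffman merges, smallest pair first:
combine R(10), U(13) → 23
combine Z(14), Y(16) → 30
combine Q(18), 23 → 41
combine W(24), P(25) → 49
combine 30, 41 → 71
combine 49, 71 → 120
The subtree containing P is merged 2 times, so code length = 2.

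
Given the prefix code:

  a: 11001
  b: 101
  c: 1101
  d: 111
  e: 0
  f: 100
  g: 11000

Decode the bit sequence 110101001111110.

Read left to right; each codeword is recognised as soon as it completes (prefix code):
  1101→c | 0→e | 100→f | 111→d | 111→d | 0→e
Decoded message: cefdde

cefdde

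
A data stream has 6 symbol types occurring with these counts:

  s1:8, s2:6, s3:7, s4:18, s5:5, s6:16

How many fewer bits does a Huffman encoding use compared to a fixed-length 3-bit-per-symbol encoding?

Fixed-length: 3 bits × 60 symbols = 180 bits.
Huffman merges:
s5(5) + s2(6) → 11
s3(7) + s1(8) → 15
11 + 15 → 26
s6(16) + s4(18) → 34
26 + 34 → 60
Huffman total = 11 + 15 + 26 + 34 + 60 = 146 bits.
Saving = 180 − 146 = 34 bits.

34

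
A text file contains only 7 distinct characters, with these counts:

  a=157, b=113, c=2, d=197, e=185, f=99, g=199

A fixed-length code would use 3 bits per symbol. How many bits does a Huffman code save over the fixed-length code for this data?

295

Fixed-length: 3 bits × 952 symbols = 2856 bits.
Huffman merges:
combine c(2), f(99) → 101
combine 101, b(113) → 214
combine a(157), e(185) → 342
combine d(197), g(199) → 396
combine 214, 342 → 556
combine 396, 556 → 952
Huffman total = 101 + 214 + 342 + 396 + 556 + 952 = 2561 bits.
Saving = 2856 − 2561 = 295 bits.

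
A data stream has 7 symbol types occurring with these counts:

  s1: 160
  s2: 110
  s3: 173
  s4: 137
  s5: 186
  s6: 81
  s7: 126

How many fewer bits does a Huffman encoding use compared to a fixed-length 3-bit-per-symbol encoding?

186

Fixed-length: 3 bits × 973 symbols = 2919 bits.
Huffman merges:
merge s6(81) and s2(110): 191
merge s7(126) and s4(137): 263
merge s1(160) and s3(173): 333
merge s5(186) and 191: 377
merge 263 and 333: 596
merge 377 and 596: 973
Huffman total = 191 + 263 + 333 + 377 + 596 + 973 = 2733 bits.
Saving = 2919 − 2733 = 186 bits.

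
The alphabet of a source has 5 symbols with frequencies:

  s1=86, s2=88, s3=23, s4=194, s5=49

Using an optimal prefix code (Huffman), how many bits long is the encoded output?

916

Build the Huffman tree bottom-up:
s3(23) + s5(49) → 72
72 + s1(86) → 158
s2(88) + 158 → 246
s4(194) + 246 → 440
The encoded length is the sum of every internal node's weight: 72 + 158 + 246 + 440 = 916 bits.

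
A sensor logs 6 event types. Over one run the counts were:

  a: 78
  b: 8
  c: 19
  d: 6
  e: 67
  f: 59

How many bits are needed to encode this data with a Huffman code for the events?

Greedily combine the two least-frequent nodes:
merge d(6) and b(8): 14
merge 14 and c(19): 33
merge 33 and f(59): 92
merge e(67) and a(78): 145
merge 92 and 145: 237
The encoded length is the sum of every internal node's weight: 14 + 33 + 92 + 145 + 237 = 521 bits.

521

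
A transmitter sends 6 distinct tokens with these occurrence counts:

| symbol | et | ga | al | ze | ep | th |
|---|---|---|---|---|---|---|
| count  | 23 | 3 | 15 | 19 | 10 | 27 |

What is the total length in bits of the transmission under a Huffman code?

235

Merge the two smallest weights repeatedly:
combine ga(3), ep(10) → 13
combine 13, al(15) → 28
combine ze(19), et(23) → 42
combine th(27), 28 → 55
combine 42, 55 → 97
The encoded length is the sum of every internal node's weight: 13 + 28 + 42 + 55 + 97 = 235 bits.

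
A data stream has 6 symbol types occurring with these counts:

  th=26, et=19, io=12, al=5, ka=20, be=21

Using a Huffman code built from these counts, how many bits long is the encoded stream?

Merge the two smallest weights repeatedly:
combine al(5), io(12) → 17
combine 17, et(19) → 36
combine ka(20), be(21) → 41
combine th(26), 36 → 62
combine 41, 62 → 103
Total encoded bits = sum of merged weights = 17 + 36 + 41 + 62 + 103 = 259.

259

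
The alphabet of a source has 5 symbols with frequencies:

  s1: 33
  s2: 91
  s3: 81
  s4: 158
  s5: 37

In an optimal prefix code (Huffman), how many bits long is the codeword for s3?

3

Build the tree from the bottom:
merge s1(33) and s5(37): 70
merge 70 and s3(81): 151
merge s2(91) and 151: 242
merge s4(158) and 242: 400
The subtree containing s3 is merged 3 times, so code length = 3.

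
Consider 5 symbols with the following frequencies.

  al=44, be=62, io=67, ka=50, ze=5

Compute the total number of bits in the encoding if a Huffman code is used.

Build the Huffman tree bottom-up:
merge ze(5) and al(44): 49
merge 49 and ka(50): 99
merge be(62) and io(67): 129
merge 99 and 129: 228
The encoded length is the sum of every internal node's weight: 49 + 99 + 129 + 228 = 505 bits.

505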